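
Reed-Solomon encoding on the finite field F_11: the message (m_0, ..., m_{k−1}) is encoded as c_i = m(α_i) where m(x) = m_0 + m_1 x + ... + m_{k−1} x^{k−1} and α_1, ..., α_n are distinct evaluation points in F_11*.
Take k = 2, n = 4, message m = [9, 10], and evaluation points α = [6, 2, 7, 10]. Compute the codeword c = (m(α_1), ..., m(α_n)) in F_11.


c = [3, 7, 2, 10]

Message polynomial: m(x) = 9 + 10·x (mod 11).
For each evaluation point α_i, compute m(α_i) mod 11:
  α_1 = 6: Horner steps 10 → 3, so m(6) = 3.
  α_2 = 2: Horner steps 10 → 7, so m(2) = 7.
  α_3 = 7: Horner steps 10 → 2, so m(7) = 2.
  α_4 = 10: Horner steps 10 → 10, so m(10) = 10.
Codeword c = [3, 7, 2, 10] ∈ F_11^4.


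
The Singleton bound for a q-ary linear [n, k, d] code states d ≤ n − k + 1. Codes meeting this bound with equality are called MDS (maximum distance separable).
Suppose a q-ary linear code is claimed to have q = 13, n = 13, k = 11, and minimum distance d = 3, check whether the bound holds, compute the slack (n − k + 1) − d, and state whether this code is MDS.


Singleton RHS = n − k + 1 = 3, slack = 0, bound satisfied, MDS.

Singleton bound: d ≤ n − k + 1.
Here n = 13, k = 11, so n − k + 1 = 3.
Given d = 3, check d ≤ 3: YES.
Slack = (n − k + 1) − d = 0.
The code is MDS (slack = 0).
Description: the claimed parameters are [13, 11, 3]_13; such a code would be MDS (meets Singleton bound).


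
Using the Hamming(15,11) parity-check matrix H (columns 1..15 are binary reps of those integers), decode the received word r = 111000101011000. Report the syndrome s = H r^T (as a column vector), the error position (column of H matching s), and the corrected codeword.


s = (1, 0, 0, 1)^T, error position = 9, corrected codeword c = 111000100011000

Compute s = H r^T mod 2 one row at a time:
  s_1 = 0 + 1 + 0 + 1 + 1 + 0 + 0 + 0 = 3 ≡ 1 (mod 2).
  s_2 = 0 + 0 + 0 + 1 + 1 + 0 + 0 + 0 = 2 ≡ 0 (mod 2).
  s_3 = 1 + 1 + 0 + 1 + 0 + 1 + 0 + 0 = 4 ≡ 0 (mod 2).
  s_4 = 1 + 1 + 0 + 1 + 1 + 1 + 0 + 0 = 5 ≡ 1 (mod 2).
s = (1, 0, 0, 1)^T — this equals column 9 of H (binary 1001), so error is at position 9.
Correct: flip bit 9 of r = 111000101011000 to get c = 111000100011000.


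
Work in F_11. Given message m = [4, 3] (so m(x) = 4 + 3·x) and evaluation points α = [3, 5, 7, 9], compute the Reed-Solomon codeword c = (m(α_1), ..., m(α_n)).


c = [2, 8, 3, 9]

Message polynomial: m(x) = 4 + 3·x (mod 11).
For each evaluation point α_i, compute m(α_i) mod 11:
  α_1 = 3: Horner steps 3 → 2, so m(3) = 2.
  α_2 = 5: Horner steps 3 → 8, so m(5) = 8.
  α_3 = 7: Horner steps 3 → 3, so m(7) = 3.
  α_4 = 9: Horner steps 3 → 9, so m(9) = 9.
Codeword c = [2, 8, 3, 9] ∈ F_11^4.


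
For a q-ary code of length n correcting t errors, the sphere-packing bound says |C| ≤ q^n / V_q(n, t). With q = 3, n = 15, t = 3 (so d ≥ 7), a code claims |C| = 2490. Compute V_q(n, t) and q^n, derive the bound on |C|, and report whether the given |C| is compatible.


V_q(n, t) = 4091, q^n = 14348907, Hamming bound = 3507, |C| = 2490 ≤ bound (satisfied).

Step 1: Compute V_q(n, t) = Σ_{j=0}^3 C(n, j) (q−1)^j.
  j = 0: C(15,0)·(2)^0 = 1·1 = 1.
  j = 1: C(15,1)·(2)^1 = 15·2 = 30.
  j = 2: C(15,2)·(2)^2 = 105·4 = 420.
  j = 3: C(15,3)·(2)^3 = 455·8 = 3640.
  V_q(n, t) = 1 + 30 + 420 + 3640 = 4091.
Step 2: q^n = 3^15 = 14348907.
Step 3: Hamming bound ⌊q^n / V_q(n,t)⌋ = ⌊14348907/4091⌋ = 3507.
Step 4: Compare |C| = 2490 to 3507: satisfied.
The claimed |C| lies below the Hamming bound.


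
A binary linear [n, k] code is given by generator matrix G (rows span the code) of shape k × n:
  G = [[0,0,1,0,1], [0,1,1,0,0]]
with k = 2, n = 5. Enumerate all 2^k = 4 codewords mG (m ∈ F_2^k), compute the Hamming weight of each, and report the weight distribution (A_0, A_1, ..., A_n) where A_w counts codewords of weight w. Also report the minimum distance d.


Weight distribution: A_0 = 1, A_2 = 3. Minimum distance d = 2.

Enumerate all 2^2 = 4 messages m ∈ F_2^2.
For each, compute codeword c = mG in F_2^5, then tally its weight.
  m = 00 → c = 00000, weight = 0.
  m = 10 → c = 00101, weight = 2.
  m = 01 → c = 01100, weight = 2.
  m = 11 → c = 01001, weight = 2.
Tally weights:
  weight 0: 1 codewords.
  weight 2: 3 codewords.
Minimum distance d = smallest w > 0 with A_w > 0 = 2.
Sanity: Σ A_w = 4 = 2^2 = 4 ✓.


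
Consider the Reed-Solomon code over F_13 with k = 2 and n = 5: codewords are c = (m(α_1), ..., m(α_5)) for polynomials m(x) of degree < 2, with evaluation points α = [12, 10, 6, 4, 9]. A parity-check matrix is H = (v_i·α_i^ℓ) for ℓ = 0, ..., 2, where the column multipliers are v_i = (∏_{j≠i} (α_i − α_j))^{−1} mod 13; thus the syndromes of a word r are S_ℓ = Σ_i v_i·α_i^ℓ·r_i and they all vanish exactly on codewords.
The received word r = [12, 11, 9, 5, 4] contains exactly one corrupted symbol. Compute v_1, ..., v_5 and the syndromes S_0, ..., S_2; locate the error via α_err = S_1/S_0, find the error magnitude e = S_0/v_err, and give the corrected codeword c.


S = (3, 12, 9), error at position 4, error magnitude e = 10, c = [12, 11, 9, 8, 4].

Step 1: column multipliers v_i = (∏_{j≠i}(α_i − α_j))^{−1} mod 13.
  i = 1 (α = 12): (12−10)(12−6)(12−4)(12−9) = 2·6·8·3 = 288 ≡ 2, so v_1 = 2^{−1} = 7 (mod 13).
  i = 2 (α = 10): (10−12)(10−6)(10−4)(10−9) = (−2)·4·6·1 = −48 ≡ 4, so v_2 = 4^{−1} = 10 (mod 13).
  i = 3 (α = 6): (6−12)(6−10)(6−4)(6−9) = (−6)·(−4)·2·(−3) = −144 ≡ 12, so v_3 = 12^{−1} = 12 (mod 13).
  i = 4 (α = 4): (4−12)(4−10)(4−6)(4−9) = (−8)·(−6)·(−2)·(−5) = 480 ≡ 12, so v_4 = 12^{−1} = 12 (mod 13).
  i = 5 (α = 9): (9−12)(9−10)(9−6)(9−4) = (−3)·(−1)·3·5 = 45 ≡ 6, so v_5 = 6^{−1} = 11 (mod 13).
  v = [7, 10, 12, 12, 11].
Step 2: syndromes of r = [12, 11, 9, 5, 4] (all sums mod 13).
  S_0 = Σ v_i r_i = 7·12 + 10·11 + 12·9 + 12·5 + 11·4 = 406 ≡ 3.
  S_1 = Σ v_i α_i r_i = 7·12·12 + 10·10·11 + 12·6·9 + 12·4·5 + 11·9·4 = 3392 ≡ 12.
  α_i^2 mod 13 = [1, 9, 10, 3, 3].
  S_2 = Σ v_i α_i^2 r_i = 7·1·12 + 10·9·11 + 12·10·9 + 12·3·5 + 11·3·4 = 2466 ≡ 9.
  S = (3, 12, 9) ≠ 0, so r is not a codeword (an error is present).
Step 3: locate the error. For a single error e at position i, S_ℓ = v_i·e·α_i^ℓ, so α_err = S_1/S_0.
  S_0^{−1} = 3^{−1} = 9 (mod 13), so α_err = 12·9 = 108 ≡ 4 = α_4. Error position i = 4.
  Consistency check: S_2/S_1 = 9·12 = 108 ≡ 4 = α_err ✓ (single-error assumption holds).
Step 4: error magnitude e = S_0/v_4 = S_0·∏_{j≠4}(α_4 − α_j) = 3·12 = 36 ≡ 10 (mod 13).
Step 5: correct position 4: c_4 = r_4 − e = 5 − 10 ≡ 8 (mod 13). Hence c = [12, 11, 9, 8, 4].
  Check: interpolating c through the α_i gives m(x) = 6 + 7·x (degree < 2) with m(α_i) = c_i for every i, so c is indeed a codeword.


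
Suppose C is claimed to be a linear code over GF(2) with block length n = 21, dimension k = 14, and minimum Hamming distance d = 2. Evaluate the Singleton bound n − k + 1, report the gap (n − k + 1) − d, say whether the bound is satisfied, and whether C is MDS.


Singleton RHS = n − k + 1 = 8, slack = 6, bound satisfied, not MDS.

Singleton bound: d ≤ n − k + 1.
Here n = 21, k = 14, so n − k + 1 = 8.
Given d = 2, check d ≤ 8: YES.
Slack = (n − k + 1) − d = 6.
The code is NOT MDS (slack = 6 > 0).
Description: the claimed parameters are [21, 14, 2]_2; such a code would be non-MDS.


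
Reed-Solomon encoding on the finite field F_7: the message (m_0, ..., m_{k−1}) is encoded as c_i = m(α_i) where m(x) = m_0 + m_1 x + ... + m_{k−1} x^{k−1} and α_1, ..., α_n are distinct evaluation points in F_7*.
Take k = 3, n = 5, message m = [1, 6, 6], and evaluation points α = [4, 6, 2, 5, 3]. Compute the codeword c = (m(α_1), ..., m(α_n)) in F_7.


c = [2, 1, 2, 6, 3]

Message polynomial: m(x) = 1 + 6·x + 6·x^2 (mod 7).
For each evaluation point α_i, compute m(α_i) mod 7:
  α_1 = 4: Horner steps 6 → 2 → 2, so m(4) = 2.
  α_2 = 6: Horner steps 6 → 0 → 1, so m(6) = 1.
  α_3 = 2: Horner steps 6 → 4 → 2, so m(2) = 2.
  α_4 = 5: Horner steps 6 → 1 → 6, so m(5) = 6.
  α_5 = 3: Horner steps 6 → 3 → 3, so m(3) = 3.
Codeword c = [2, 1, 2, 6, 3] ∈ F_7^5.


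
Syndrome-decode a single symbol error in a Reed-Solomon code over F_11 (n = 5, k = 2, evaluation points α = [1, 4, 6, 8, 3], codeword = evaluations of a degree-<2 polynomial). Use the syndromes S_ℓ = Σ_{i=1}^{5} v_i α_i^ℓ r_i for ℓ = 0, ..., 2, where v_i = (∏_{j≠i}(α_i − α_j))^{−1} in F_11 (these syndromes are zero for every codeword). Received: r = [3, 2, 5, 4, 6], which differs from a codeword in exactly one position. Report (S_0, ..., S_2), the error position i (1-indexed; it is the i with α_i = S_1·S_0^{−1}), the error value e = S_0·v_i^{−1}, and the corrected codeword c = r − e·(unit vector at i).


S = (8, 9, 6), error at position 4, error magnitude e = 7, c = [3, 2, 5, 8, 6].

Step 1: column multipliers v_i = (∏_{j≠i}(α_i − α_j))^{−1} mod 11.
  i = 1 (α = 1): (1−4)(1−6)(1−8)(1−3) = (−3)·(−5)·(−7)·(−2) = 210 ≡ 1, so v_1 = 1^{−1} = 1 (mod 11).
  i = 2 (α = 4): (4−1)(4−6)(4−8)(4−3) = 3·(−2)·(−4)·1 = 24 ≡ 2, so v_2 = 2^{−1} = 6 (mod 11).
  i = 3 (α = 6): (6−1)(6−4)(6−8)(6−3) = 5·2·(−2)·3 = −60 ≡ 6, so v_3 = 6^{−1} = 2 (mod 11).
  i = 4 (α = 8): (8−1)(8−4)(8−6)(8−3) = 7·4·2·5 = 280 ≡ 5, so v_4 = 5^{−1} = 9 (mod 11).
  i = 5 (α = 3): (3−1)(3−4)(3−6)(3−8) = 2·(−1)·(−3)·(−5) = −30 ≡ 3, so v_5 = 3^{−1} = 4 (mod 11).
  v = [1, 6, 2, 9, 4].
Step 2: syndromes of r = [3, 2, 5, 4, 6] (all sums mod 11).
  S_0 = Σ v_i r_i = 1·3 + 6·2 + 2·5 + 9·4 + 4·6 = 85 ≡ 8.
  S_1 = Σ v_i α_i r_i = 1·1·3 + 6·4·2 + 2·6·5 + 9·8·4 + 4·3·6 = 471 ≡ 9.
  α_i^2 mod 11 = [1, 5, 3, 9, 9].
  S_2 = Σ v_i α_i^2 r_i = 1·1·3 + 6·5·2 + 2·3·5 + 9·9·4 + 4·9·6 = 633 ≡ 6.
  S = (8, 9, 6) ≠ 0, so r is not a codeword (an error is present).
Step 3: locate the error. For a single error e at position i, S_ℓ = v_i·e·α_i^ℓ, so α_err = S_1/S_0.
  S_0^{−1} = 8^{−1} = 7 (mod 11), so α_err = 9·7 = 63 ≡ 8 = α_4. Error position i = 4.
  Consistency check: S_2/S_1 = 6·5 = 30 ≡ 8 = α_err ✓ (single-error assumption holds).
Step 4: error magnitude e = S_0/v_4 = S_0·∏_{j≠4}(α_4 − α_j) = 8·5 = 40 ≡ 7 (mod 11).
Step 5: correct position 4: c_4 = r_4 − e = 4 − 7 ≡ 8 (mod 11). Hence c = [3, 2, 5, 8, 6].
  Check: interpolating c through the α_i gives m(x) = 7 + 7·x (degree < 2) with m(α_i) = c_i for every i, so c is indeed a codeword.


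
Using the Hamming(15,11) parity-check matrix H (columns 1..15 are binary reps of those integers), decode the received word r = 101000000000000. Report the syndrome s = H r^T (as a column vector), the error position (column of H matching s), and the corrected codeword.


s = (0, 0, 1, 0)^T, error position = 2, corrected codeword c = 111000000000000

Compute s = H r^T mod 2 one row at a time:
  s_1 = 0 + 0 + 0 + 0 + 0 + 0 + 0 + 0 = 0 ≡ 0 (mod 2).
  s_2 = 0 + 0 + 0 + 0 + 0 + 0 + 0 + 0 = 0 ≡ 0 (mod 2).
  s_3 = 0 + 1 + 0 + 0 + 0 + 0 + 0 + 0 = 1 ≡ 1 (mod 2).
  s_4 = 1 + 1 + 0 + 0 + 0 + 0 + 0 + 0 = 2 ≡ 0 (mod 2).
s = (0, 0, 1, 0)^T — this equals column 2 of H (binary 0010), so error is at position 2.
Correct: flip bit 2 of r = 101000000000000 to get c = 111000000000000.


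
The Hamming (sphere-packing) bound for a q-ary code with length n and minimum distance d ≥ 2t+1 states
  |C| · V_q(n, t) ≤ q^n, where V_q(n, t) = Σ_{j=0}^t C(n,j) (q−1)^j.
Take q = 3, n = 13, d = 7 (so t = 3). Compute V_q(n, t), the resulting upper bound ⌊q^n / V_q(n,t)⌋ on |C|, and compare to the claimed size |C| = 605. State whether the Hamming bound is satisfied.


V_q(n, t) = 2627, q^n = 1594323, Hamming bound = 606, |C| = 605 ≤ bound (satisfied).

Step 1: Compute V_q(n, t) = Σ_{j=0}^3 C(n, j) (q−1)^j.
  j = 0: C(13,0)·(2)^0 = 1·1 = 1.
  j = 1: C(13,1)·(2)^1 = 13·2 = 26.
  j = 2: C(13,2)·(2)^2 = 78·4 = 312.
  j = 3: C(13,3)·(2)^3 = 286·8 = 2288.
  V_q(n, t) = 1 + 26 + 312 + 2288 = 2627.
Step 2: q^n = 3^13 = 1594323.
Step 3: Hamming bound ⌊q^n / V_q(n,t)⌋ = ⌊1594323/2627⌋ = 606.
Step 4: Compare |C| = 605 to 606: satisfied.
The claimed |C| lies below the Hamming bound.


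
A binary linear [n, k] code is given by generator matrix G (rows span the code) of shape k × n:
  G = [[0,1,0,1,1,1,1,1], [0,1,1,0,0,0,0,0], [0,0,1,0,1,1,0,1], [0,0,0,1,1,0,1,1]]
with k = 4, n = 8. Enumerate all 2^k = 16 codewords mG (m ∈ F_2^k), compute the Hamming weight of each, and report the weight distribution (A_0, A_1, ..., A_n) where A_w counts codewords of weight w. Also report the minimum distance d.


Weight distribution: A_0 = 1, A_2 = 5, A_4 = 7, A_6 = 3. Minimum distance d = 2.

Enumerate all 2^4 = 16 messages m ∈ F_2^4.
For each, compute codeword c = mG in F_2^8, then tally its weight.
  m = 0000 → c = 00000000, weight = 0.
  m = 1000 → c = 01011111, weight = 6.
  m = 0100 → c = 01100000, weight = 2.
  m = 1100 → c = 00111111, weight = 6.
  m = 0010 → c = 00101101, weight = 4.
  m = 1010 → c = 01110010, weight = 4.
  m = 0110 → c = 01001101, weight = 4.
  m = 1110 → c = 00010010, weight = 2.
  m = 0001 → c = 00011011, weight = 4.
  m = 1001 → c = 01000100, weight = 2.
  m = 0101 → c = 01111011, weight = 6.
  m = 1101 → c = 00100100, weight = 2.
  m = 0011 → c = 00110110, weight = 4.
  m = 1011 → c = 01101001, weight = 4.
  m = 0111 → c = 01010110, weight = 4.
  m = 1111 → c = 00001001, weight = 2.
Tally weights:
  weight 0: 1 codewords.
  weight 2: 5 codewords.
  weight 4: 7 codewords.
  weight 6: 3 codewords.
Minimum distance d = smallest w > 0 with A_w > 0 = 2.
Sanity: Σ A_w = 16 = 2^4 = 16 ✓.


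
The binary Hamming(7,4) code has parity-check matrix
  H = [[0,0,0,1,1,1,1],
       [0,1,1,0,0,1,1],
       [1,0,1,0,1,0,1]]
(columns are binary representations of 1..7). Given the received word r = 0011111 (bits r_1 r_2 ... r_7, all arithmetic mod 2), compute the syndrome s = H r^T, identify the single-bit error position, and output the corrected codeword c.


s = (0, 1, 1)^T, error position = 3, corrected codeword c = 0001111

Compute s = H r^T mod 2 one row at a time:
  s_1 = 1 + 1 + 1 + 1 = 4 ≡ 0 (mod 2).
  s_2 = 0 + 1 + 1 + 1 = 3 ≡ 1 (mod 2).
  s_3 = 0 + 1 + 1 + 1 = 3 ≡ 1 (mod 2).
s = (0, 1, 1)^T — this equals column 3 of H (binary 011), so error is at position 3.
Correct: flip bit 3 of r = 0011111 to get c = 0001111.


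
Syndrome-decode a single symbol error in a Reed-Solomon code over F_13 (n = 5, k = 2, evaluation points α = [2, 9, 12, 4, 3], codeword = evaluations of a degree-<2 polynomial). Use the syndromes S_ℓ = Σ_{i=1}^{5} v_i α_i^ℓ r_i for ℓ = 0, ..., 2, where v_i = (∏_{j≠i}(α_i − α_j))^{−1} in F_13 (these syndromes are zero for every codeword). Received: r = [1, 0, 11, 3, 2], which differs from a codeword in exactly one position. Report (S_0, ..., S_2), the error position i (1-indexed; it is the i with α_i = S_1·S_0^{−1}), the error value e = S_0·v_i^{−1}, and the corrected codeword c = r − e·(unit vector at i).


S = (10, 12, 4), error at position 2, error magnitude e = 5, c = [1, 8, 11, 3, 2].

Step 1: column multipliers v_i = (∏_{j≠i}(α_i − α_j))^{−1} mod 13.
  i = 1 (α = 2): (2−9)(2−12)(2−4)(2−3) = (−7)·(−10)·(−2)·(−1) = 140 ≡ 10, so v_1 = 10^{−1} = 4 (mod 13).
  i = 2 (α = 9): (9−2)(9−12)(9−4)(9−3) = 7·(−3)·5·6 = −630 ≡ 7, so v_2 = 7^{−1} = 2 (mod 13).
  i = 3 (α = 12): (12−2)(12−9)(12−4)(12−3) = 10·3·8·9 = 2160 ≡ 2, so v_3 = 2^{−1} = 7 (mod 13).
  i = 4 (α = 4): (4−2)(4−9)(4−12)(4−3) = 2·(−5)·(−8)·1 = 80 ≡ 2, so v_4 = 2^{−1} = 7 (mod 13).
  i = 5 (α = 3): (3−2)(3−9)(3−12)(3−4) = 1·(−6)·(−9)·(−1) = −54 ≡ 11, so v_5 = 11^{−1} = 6 (mod 13).
  v = [4, 2, 7, 7, 6].
Step 2: syndromes of r = [1, 0, 11, 3, 2] (all sums mod 13).
  S_0 = Σ v_i r_i = 4·1 + 2·0 + 7·11 + 7·3 + 6·2 = 114 ≡ 10.
  S_1 = Σ v_i α_i r_i = 4·2·1 + 2·9·0 + 7·12·11 + 7·4·3 + 6·3·2 = 1052 ≡ 12.
  α_i^2 mod 13 = [4, 3, 1, 3, 9].
  S_2 = Σ v_i α_i^2 r_i = 4·4·1 + 2·3·0 + 7·1·11 + 7·3·3 + 6·9·2 = 264 ≡ 4.
  S = (10, 12, 4) ≠ 0, so r is not a codeword (an error is present).
Step 3: locate the error. For a single error e at position i, S_ℓ = v_i·e·α_i^ℓ, so α_err = S_1/S_0.
  S_0^{−1} = 10^{−1} = 4 (mod 13), so α_err = 12·4 = 48 ≡ 9 = α_2. Error position i = 2.
  Consistency check: S_2/S_1 = 4·12 = 48 ≡ 9 = α_err ✓ (single-error assumption holds).
Step 4: error magnitude e = S_0/v_2 = S_0·∏_{j≠2}(α_2 − α_j) = 10·7 = 70 ≡ 5 (mod 13).
Step 5: correct position 2: c_2 = r_2 − e = 0 − 5 ≡ 8 (mod 13). Hence c = [1, 8, 11, 3, 2].
  Check: interpolating c through the α_i gives m(x) = 12 + 1·x (degree < 2) with m(α_i) = c_i for every i, so c is indeed a codeword.


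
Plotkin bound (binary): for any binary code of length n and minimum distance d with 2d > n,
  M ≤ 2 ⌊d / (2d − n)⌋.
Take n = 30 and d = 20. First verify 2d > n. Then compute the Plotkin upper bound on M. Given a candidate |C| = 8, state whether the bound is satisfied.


Plotkin bound M ≤ 4; given |C| = 8 > bound (violated).

Check applicability: 2d = 40, n = 30.
2d − n = 10 > 0, so Plotkin applies.
Compute d/(2d−n) = 20/10 ≈ 2.0000.
⌊d/(2d−n)⌋ = 2.
Plotkin bound: M ≤ 2·2 = 4.
Given |C| = 8, check: VIOLATED.
This |C| is above the Plotkin bound, so no binary code with n = 30, d = 20 and 8 codewords exists.


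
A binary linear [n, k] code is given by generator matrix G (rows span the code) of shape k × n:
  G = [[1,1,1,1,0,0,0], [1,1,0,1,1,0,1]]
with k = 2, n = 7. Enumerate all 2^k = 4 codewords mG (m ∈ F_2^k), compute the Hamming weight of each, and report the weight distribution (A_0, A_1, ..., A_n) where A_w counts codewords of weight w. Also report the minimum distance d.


Weight distribution: A_0 = 1, A_3 = 1, A_4 = 1, A_5 = 1. Minimum distance d = 3.

Enumerate all 2^2 = 4 messages m ∈ F_2^2.
For each, compute codeword c = mG in F_2^7, then tally its weight.
  m = 00 → c = 0000000, weight = 0.
  m = 10 → c = 1111000, weight = 4.
  m = 01 → c = 1101101, weight = 5.
  m = 11 → c = 0010101, weight = 3.
Tally weights:
  weight 0: 1 codewords.
  weight 3: 1 codewords.
  weight 4: 1 codewords.
  weight 5: 1 codewords.
Minimum distance d = smallest w > 0 with A_w > 0 = 3.
Sanity: Σ A_w = 4 = 2^2 = 4 ✓.


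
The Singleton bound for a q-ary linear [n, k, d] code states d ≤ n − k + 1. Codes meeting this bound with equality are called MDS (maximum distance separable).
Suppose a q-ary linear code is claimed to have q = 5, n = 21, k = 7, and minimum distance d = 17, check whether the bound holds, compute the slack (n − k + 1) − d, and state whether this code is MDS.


Singleton RHS = n − k + 1 = 15, slack = -2, bound violated (no such code; not MDS).

Singleton bound: d ≤ n − k + 1.
Here n = 21, k = 7, so n − k + 1 = 15.
Given d = 17, check d ≤ 15: NO.
Slack = (n − k + 1) − d = -2.
The slack is negative: d = 17 exceeds n − k + 1 = 15 by 2, so the Singleton bound is violated and no linear [21, 7, 17]_5 code can exist. In particular it is not MDS (MDS requires d = n − k + 1 exactly).
Description: the claimed parameters are [21, 7, 17]_5; such a code would be impossible (violates the Singleton bound).


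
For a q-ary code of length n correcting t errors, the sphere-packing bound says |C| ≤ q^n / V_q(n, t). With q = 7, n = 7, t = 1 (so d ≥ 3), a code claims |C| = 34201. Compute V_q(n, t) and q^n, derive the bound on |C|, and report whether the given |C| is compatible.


V_q(n, t) = 43, q^n = 823543, Hamming bound = 19152, |C| = 34201 > bound (violated).

Step 1: Compute V_q(n, t) = Σ_{j=0}^1 C(n, j) (q−1)^j.
  j = 0: C(7,0)·(6)^0 = 1·1 = 1.
  j = 1: C(7,1)·(6)^1 = 7·6 = 42.
  V_q(n, t) = 1 + 42 = 43.
Step 2: q^n = 7^7 = 823543.
Step 3: Hamming bound ⌊q^n / V_q(n,t)⌋ = ⌊823543/43⌋ = 19152.
Step 4: Compare |C| = 34201 to 19152: violated.
The claimed |C| lies above the Hamming bound, so no 7-ary code of length 7 with d ≥ 3 can have 34201 codewords.


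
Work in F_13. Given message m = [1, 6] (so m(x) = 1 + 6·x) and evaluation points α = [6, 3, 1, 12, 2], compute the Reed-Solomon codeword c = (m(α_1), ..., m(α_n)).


c = [11, 6, 7, 8, 0]

Message polynomial: m(x) = 1 + 6·x (mod 13).
For each evaluation point α_i, compute m(α_i) mod 13:
  α_1 = 6: Horner steps 6 → 11, so m(6) = 11.
  α_2 = 3: Horner steps 6 → 6, so m(3) = 6.
  α_3 = 1: Horner steps 6 → 7, so m(1) = 7.
  α_4 = 12: Horner steps 6 → 8, so m(12) = 8.
  α_5 = 2: Horner steps 6 → 0, so m(2) = 0.
Codeword c = [11, 6, 7, 8, 0] ∈ F_13^5.


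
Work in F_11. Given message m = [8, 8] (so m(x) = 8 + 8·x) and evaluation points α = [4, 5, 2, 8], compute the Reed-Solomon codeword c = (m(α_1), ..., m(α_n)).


c = [7, 4, 2, 6]

Message polynomial: m(x) = 8 + 8·x (mod 11).
For each evaluation point α_i, compute m(α_i) mod 11:
  α_1 = 4: Horner steps 8 → 7, so m(4) = 7.
  α_2 = 5: Horner steps 8 → 4, so m(5) = 4.
  α_3 = 2: Horner steps 8 → 2, so m(2) = 2.
  α_4 = 8: Horner steps 8 → 6, so m(8) = 6.
Codeword c = [7, 4, 2, 6] ∈ F_11^4.


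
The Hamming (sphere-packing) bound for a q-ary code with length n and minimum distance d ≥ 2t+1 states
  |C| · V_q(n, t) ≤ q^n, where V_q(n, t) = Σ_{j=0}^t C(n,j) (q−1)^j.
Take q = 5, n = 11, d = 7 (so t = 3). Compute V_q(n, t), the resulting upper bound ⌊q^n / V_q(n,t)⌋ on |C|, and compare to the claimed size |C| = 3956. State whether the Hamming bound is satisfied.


V_q(n, t) = 11485, q^n = 48828125, Hamming bound = 4251, |C| = 3956 ≤ bound (satisfied).

Step 1: Compute V_q(n, t) = Σ_{j=0}^3 C(n, j) (q−1)^j.
  j = 0: C(11,0)·(4)^0 = 1·1 = 1.
  j = 1: C(11,1)·(4)^1 = 11·4 = 44.
  j = 2: C(11,2)·(4)^2 = 55·16 = 880.
  j = 3: C(11,3)·(4)^3 = 165·64 = 10560.
  V_q(n, t) = 1 + 44 + 880 + 10560 = 11485.
Step 2: q^n = 5^11 = 48828125.
Step 3: Hamming bound ⌊q^n / V_q(n,t)⌋ = ⌊48828125/11485⌋ = 4251.
Step 4: Compare |C| = 3956 to 4251: satisfied.
The claimed |C| lies below the Hamming bound.


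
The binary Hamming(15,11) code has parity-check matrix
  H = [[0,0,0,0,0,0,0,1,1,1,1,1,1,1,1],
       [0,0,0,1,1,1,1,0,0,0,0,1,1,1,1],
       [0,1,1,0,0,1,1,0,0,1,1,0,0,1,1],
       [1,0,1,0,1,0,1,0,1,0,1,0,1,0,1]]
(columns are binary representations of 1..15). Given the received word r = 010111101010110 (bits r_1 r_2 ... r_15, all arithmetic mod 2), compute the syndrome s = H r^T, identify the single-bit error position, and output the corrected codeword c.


s = (0, 0, 1, 1)^T, error position = 3, corrected codeword c = 011111101010110

Compute s = H r^T mod 2 one row at a time:
  s_1 = 0 + 1 + 0 + 1 + 0 + 1 + 1 + 0 = 4 ≡ 0 (mod 2).
  s_2 = 1 + 1 + 1 + 1 + 0 + 1 + 1 + 0 = 6 ≡ 0 (mod 2).
  s_3 = 1 + 0 + 1 + 1 + 0 + 1 + 1 + 0 = 5 ≡ 1 (mod 2).
  s_4 = 0 + 0 + 1 + 1 + 1 + 1 + 1 + 0 = 5 ≡ 1 (mod 2).
s = (0, 0, 1, 1)^T — this equals column 3 of H (binary 0011), so error is at position 3.
Correct: flip bit 3 of r = 010111101010110 to get c = 011111101010110.


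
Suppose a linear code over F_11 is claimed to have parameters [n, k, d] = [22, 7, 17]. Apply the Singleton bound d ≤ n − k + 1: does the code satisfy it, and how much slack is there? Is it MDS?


Singleton RHS = n − k + 1 = 16, slack = -1, bound violated (no such code; not MDS).

Singleton bound: d ≤ n − k + 1.
Here n = 22, k = 7, so n − k + 1 = 16.
Given d = 17, check d ≤ 16: NO.
Slack = (n − k + 1) − d = -1.
The slack is negative: d = 17 exceeds n − k + 1 = 16 by 1, so the Singleton bound is violated and no linear [22, 7, 17]_11 code can exist. In particular it is not MDS (MDS requires d = n − k + 1 exactly).
Description: the claimed parameters are [22, 7, 17]_11; such a code would be impossible (violates the Singleton bound).


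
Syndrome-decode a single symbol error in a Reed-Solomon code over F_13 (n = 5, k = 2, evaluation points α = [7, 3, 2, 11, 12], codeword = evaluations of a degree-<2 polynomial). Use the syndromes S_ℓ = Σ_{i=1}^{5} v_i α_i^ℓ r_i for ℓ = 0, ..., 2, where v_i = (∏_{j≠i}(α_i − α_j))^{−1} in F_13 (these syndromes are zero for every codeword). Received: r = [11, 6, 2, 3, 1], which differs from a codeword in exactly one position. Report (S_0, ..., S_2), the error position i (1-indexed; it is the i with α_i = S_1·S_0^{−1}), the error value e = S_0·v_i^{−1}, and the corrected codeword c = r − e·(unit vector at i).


S = (9, 5, 10), error at position 3, error magnitude e = 7, c = [11, 6, 8, 3, 1].

Step 1: column multipliers v_i = (∏_{j≠i}(α_i − α_j))^{−1} mod 13.
  i = 1 (α = 7): (7−3)(7−2)(7−11)(7−12) = 4·5·(−4)·(−5) = 400 ≡ 10, so v_1 = 10^{−1} = 4 (mod 13).
  i = 2 (α = 3): (3−7)(3−2)(3−11)(3−12) = (−4)·1·(−8)·(−9) = −288 ≡ 11, so v_2 = 11^{−1} = 6 (mod 13).
  i = 3 (α = 2): (2−7)(2−3)(2−11)(2−12) = (−5)·(−1)·(−9)·(−10) = 450 ≡ 8, so v_3 = 8^{−1} = 5 (mod 13).
  i = 4 (α = 11): (11−7)(11−3)(11−2)(11−12) = 4·8·9·(−1) = −288 ≡ 11, so v_4 = 11^{−1} = 6 (mod 13).
  i = 5 (α = 12): (12−7)(12−3)(12−2)(12−11) = 5·9·10·1 = 450 ≡ 8, so v_5 = 8^{−1} = 5 (mod 13).
  v = [4, 6, 5, 6, 5].
Step 2: syndromes of r = [11, 6, 2, 3, 1] (all sums mod 13).
  S_0 = Σ v_i r_i = 4·11 + 6·6 + 5·2 + 6·3 + 5·1 = 113 ≡ 9.
  S_1 = Σ v_i α_i r_i = 4·7·11 + 6·3·6 + 5·2·2 + 6·11·3 + 5·12·1 = 694 ≡ 5.
  α_i^2 mod 13 = [10, 9, 4, 4, 1].
  S_2 = Σ v_i α_i^2 r_i = 4·10·11 + 6·9·6 + 5·4·2 + 6·4·3 + 5·1·1 = 881 ≡ 10.
  S = (9, 5, 10) ≠ 0, so r is not a codeword (an error is present).
Step 3: locate the error. For a single error e at position i, S_ℓ = v_i·e·α_i^ℓ, so α_err = S_1/S_0.
  S_0^{−1} = 9^{−1} = 3 (mod 13), so α_err = 5·3 = 15 ≡ 2 = α_3. Error position i = 3.
  Consistency check: S_2/S_1 = 10·8 = 80 ≡ 2 = α_err ✓ (single-error assumption holds).
Step 4: error magnitude e = S_0/v_3 = S_0·∏_{j≠3}(α_3 − α_j) = 9·8 = 72 ≡ 7 (mod 13).
Step 5: correct position 3: c_3 = r_3 − e = 2 − 7 ≡ 8 (mod 13). Hence c = [11, 6, 8, 3, 1].
  Check: interpolating c through the α_i gives m(x) = 12 + 11·x (degree < 2) with m(α_i) = c_i for every i, so c is indeed a codeword.


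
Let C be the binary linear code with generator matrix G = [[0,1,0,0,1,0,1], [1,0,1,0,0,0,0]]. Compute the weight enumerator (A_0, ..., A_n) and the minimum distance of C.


Weight distribution: A_0 = 1, A_2 = 1, A_3 = 1, A_5 = 1. Minimum distance d = 2.

Enumerate all 2^2 = 4 messages m ∈ F_2^2.
For each, compute codeword c = mG in F_2^7, then tally its weight.
  m = 00 → c = 0000000, weight = 0.
  m = 10 → c = 0100101, weight = 3.
  m = 01 → c = 1010000, weight = 2.
  m = 11 → c = 1110101, weight = 5.
Tally weights:
  weight 0: 1 codewords.
  weight 2: 1 codewords.
  weight 3: 1 codewords.
  weight 5: 1 codewords.
Minimum distance d = smallest w > 0 with A_w > 0 = 2.
Sanity: Σ A_w = 4 = 2^2 = 4 ✓.


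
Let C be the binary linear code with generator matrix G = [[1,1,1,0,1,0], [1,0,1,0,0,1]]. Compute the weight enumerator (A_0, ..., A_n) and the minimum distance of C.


Weight distribution: A_0 = 1, A_3 = 2, A_4 = 1. Minimum distance d = 3.

Enumerate all 2^2 = 4 messages m ∈ F_2^2.
For each, compute codeword c = mG in F_2^6, then tally its weight.
  m = 00 → c = 000000, weight = 0.
  m = 10 → c = 111010, weight = 4.
  m = 01 → c = 101001, weight = 3.
  m = 11 → c = 010011, weight = 3.
Tally weights:
  weight 0: 1 codewords.
  weight 3: 2 codewords.
  weight 4: 1 codewords.
Minimum distance d = smallest w > 0 with A_w > 0 = 3.
Sanity: Σ A_w = 4 = 2^2 = 4 ✓.


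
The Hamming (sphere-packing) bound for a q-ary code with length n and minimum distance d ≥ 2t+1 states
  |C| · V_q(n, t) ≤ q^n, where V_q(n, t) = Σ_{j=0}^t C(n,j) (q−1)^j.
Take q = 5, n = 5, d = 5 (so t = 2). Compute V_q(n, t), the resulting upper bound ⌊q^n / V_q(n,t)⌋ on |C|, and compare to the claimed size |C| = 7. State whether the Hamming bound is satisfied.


V_q(n, t) = 181, q^n = 3125, Hamming bound = 17, |C| = 7 ≤ bound (satisfied).

Step 1: Compute V_q(n, t) = Σ_{j=0}^2 C(n, j) (q−1)^j.
  j = 0: C(5,0)·(4)^0 = 1·1 = 1.
  j = 1: C(5,1)·(4)^1 = 5·4 = 20.
  j = 2: C(5,2)·(4)^2 = 10·16 = 160.
  V_q(n, t) = 1 + 20 + 160 = 181.
Step 2: q^n = 5^5 = 3125.
Step 3: Hamming bound ⌊q^n / V_q(n,t)⌋ = ⌊3125/181⌋ = 17.
Step 4: Compare |C| = 7 to 17: satisfied.
The claimed |C| lies below the Hamming bound.


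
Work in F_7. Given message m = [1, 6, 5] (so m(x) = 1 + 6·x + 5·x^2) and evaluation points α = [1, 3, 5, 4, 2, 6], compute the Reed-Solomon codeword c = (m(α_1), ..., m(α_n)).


c = [5, 1, 2, 0, 5, 0]

Message polynomial: m(x) = 1 + 6·x + 5·x^2 (mod 7).
For each evaluation point α_i, compute m(α_i) mod 7:
  α_1 = 1: Horner steps 5 → 4 → 5, so m(1) = 5.
  α_2 = 3: Horner steps 5 → 0 → 1, so m(3) = 1.
  α_3 = 5: Horner steps 5 → 3 → 2, so m(5) = 2.
  α_4 = 4: Horner steps 5 → 5 → 0, so m(4) = 0.
  α_5 = 2: Horner steps 5 → 2 → 5, so m(2) = 5.
  α_6 = 6: Horner steps 5 → 1 → 0, so m(6) = 0.
Codeword c = [5, 1, 2, 0, 5, 0] ∈ F_7^6.


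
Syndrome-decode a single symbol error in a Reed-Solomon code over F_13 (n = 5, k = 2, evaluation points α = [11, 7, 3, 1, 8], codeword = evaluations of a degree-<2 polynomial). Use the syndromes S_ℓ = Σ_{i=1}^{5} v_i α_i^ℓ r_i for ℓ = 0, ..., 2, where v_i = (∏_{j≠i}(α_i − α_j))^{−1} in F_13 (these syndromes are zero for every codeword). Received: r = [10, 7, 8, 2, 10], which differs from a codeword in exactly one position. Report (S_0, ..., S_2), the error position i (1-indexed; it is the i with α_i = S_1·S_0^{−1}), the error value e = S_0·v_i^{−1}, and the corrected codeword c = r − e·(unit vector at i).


S = (11, 4, 5), error at position 1, error magnitude e = 4, c = [6, 7, 8, 2, 10].

Step 1: column multipliers v_i = (∏_{j≠i}(α_i − α_j))^{−1} mod 13.
  i = 1 (α = 11): (11−7)(11−3)(11−1)(11−8) = 4·8·10·3 = 960 ≡ 11, so v_1 = 11^{−1} = 6 (mod 13).
  i = 2 (α = 7): (7−11)(7−3)(7−1)(7−8) = (−4)·4·6·(−1) = 96 ≡ 5, so v_2 = 5^{−1} = 8 (mod 13).
  i = 3 (α = 3): (3−11)(3−7)(3−1)(3−8) = (−8)·(−4)·2·(−5) = −320 ≡ 5, so v_3 = 5^{−1} = 8 (mod 13).
  i = 4 (α = 1): (1−11)(1−7)(1−3)(1−8) = (−10)·(−6)·(−2)·(−7) = 840 ≡ 8, so v_4 = 8^{−1} = 5 (mod 13).
  i = 5 (α = 8): (8−11)(8−7)(8−3)(8−1) = (−3)·1·5·7 = −105 ≡ 12, so v_5 = 12^{−1} = 12 (mod 13).
  v = [6, 8, 8, 5, 12].
Step 2: syndromes of r = [10, 7, 8, 2, 10] (all sums mod 13).
  S_0 = Σ v_i r_i = 6·10 + 8·7 + 8·8 + 5·2 + 12·10 = 310 ≡ 11.
  S_1 = Σ v_i α_i r_i = 6·11·10 + 8·7·7 + 8·3·8 + 5·1·2 + 12·8·10 = 2214 ≡ 4.
  α_i^2 mod 13 = [4, 10, 9, 1, 12].
  S_2 = Σ v_i α_i^2 r_i = 6·4·10 + 8·10·7 + 8·9·8 + 5·1·2 + 12·12·10 = 2826 ≡ 5.
  S = (11, 4, 5) ≠ 0, so r is not a codeword (an error is present).
Step 3: locate the error. For a single error e at position i, S_ℓ = v_i·e·α_i^ℓ, so α_err = S_1/S_0.
  S_0^{−1} = 11^{−1} = 6 (mod 13), so α_err = 4·6 = 24 ≡ 11 = α_1. Error position i = 1.
  Consistency check: S_2/S_1 = 5·10 = 50 ≡ 11 = α_err ✓ (single-error assumption holds).
Step 4: error magnitude e = S_0/v_1 = S_0·∏_{j≠1}(α_1 − α_j) = 11·11 = 121 ≡ 4 (mod 13).
Step 5: correct position 1: c_1 = r_1 − e = 10 − 4 ≡ 6 (mod 13). Hence c = [6, 7, 8, 2, 10].
  Check: interpolating c through the α_i gives m(x) = 12 + 3·x (degree < 2) with m(α_i) = c_i for every i, so c is indeed a codeword.


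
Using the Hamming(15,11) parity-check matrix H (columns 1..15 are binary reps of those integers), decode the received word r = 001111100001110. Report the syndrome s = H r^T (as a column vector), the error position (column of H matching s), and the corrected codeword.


s = (1, 1, 0, 0)^T, error position = 12, corrected codeword c = 001111100000110

Compute s = H r^T mod 2 one row at a time:
  s_1 = 0 + 0 + 0 + 0 + 1 + 1 + 1 + 0 = 3 ≡ 1 (mod 2).
  s_2 = 1 + 1 + 1 + 1 + 1 + 1 + 1 + 0 = 7 ≡ 1 (mod 2).
  s_3 = 0 + 1 + 1 + 1 + 0 + 0 + 1 + 0 = 4 ≡ 0 (mod 2).
  s_4 = 0 + 1 + 1 + 1 + 0 + 0 + 1 + 0 = 4 ≡ 0 (mod 2).
s = (1, 1, 0, 0)^T — this equals column 12 of H (binary 1100), so error is at position 12.
Correct: flip bit 12 of r = 001111100001110 to get c = 001111100000110.


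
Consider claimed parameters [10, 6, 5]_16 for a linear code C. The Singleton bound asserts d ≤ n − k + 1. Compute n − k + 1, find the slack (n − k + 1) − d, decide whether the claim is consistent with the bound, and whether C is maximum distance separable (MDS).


Singleton RHS = n − k + 1 = 5, slack = 0, bound satisfied, MDS.

Singleton bound: d ≤ n − k + 1.
Here n = 10, k = 6, so n − k + 1 = 5.
Given d = 5, check d ≤ 5: YES.
Slack = (n − k + 1) − d = 0.
The code is MDS (slack = 0).
Description: the claimed parameters are [10, 6, 5]_16; such a code would be MDS (meets Singleton bound).


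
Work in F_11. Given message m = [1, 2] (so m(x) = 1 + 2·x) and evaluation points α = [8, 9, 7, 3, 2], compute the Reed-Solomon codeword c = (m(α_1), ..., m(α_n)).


c = [6, 8, 4, 7, 5]

Message polynomial: m(x) = 1 + 2·x (mod 11).
For each evaluation point α_i, compute m(α_i) mod 11:
  α_1 = 8: Horner steps 2 → 6, so m(8) = 6.
  α_2 = 9: Horner steps 2 → 8, so m(9) = 8.
  α_3 = 7: Horner steps 2 → 4, so m(7) = 4.
  α_4 = 3: Horner steps 2 → 7, so m(3) = 7.
  α_5 = 2: Horner steps 2 → 5, so m(2) = 5.
Codeword c = [6, 8, 4, 7, 5] ∈ F_11^5.


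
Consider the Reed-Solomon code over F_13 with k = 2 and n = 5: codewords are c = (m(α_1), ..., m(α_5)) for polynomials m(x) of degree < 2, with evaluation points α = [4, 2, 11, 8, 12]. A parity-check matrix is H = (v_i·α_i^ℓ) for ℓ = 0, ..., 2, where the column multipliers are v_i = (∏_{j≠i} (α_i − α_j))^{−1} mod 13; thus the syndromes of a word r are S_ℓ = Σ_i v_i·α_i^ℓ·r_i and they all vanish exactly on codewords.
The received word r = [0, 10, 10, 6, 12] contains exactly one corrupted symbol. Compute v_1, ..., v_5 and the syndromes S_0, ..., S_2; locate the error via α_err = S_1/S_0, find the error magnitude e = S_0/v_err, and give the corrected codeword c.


S = (1, 11, 4), error at position 3, error magnitude e = 6, c = [0, 10, 4, 6, 12].

Step 1: column multipliers v_i = (∏_{j≠i}(α_i − α_j))^{−1} mod 13.
  i = 1 (α = 4): (4−2)(4−11)(4−8)(4−12) = 2·(−7)·(−4)·(−8) = −448 ≡ 7, so v_1 = 7^{−1} = 2 (mod 13).
  i = 2 (α = 2): (2−4)(2−11)(2−8)(2−12) = (−2)·(−9)·(−6)·(−10) = 1080 ≡ 1, so v_2 = 1^{−1} = 1 (mod 13).
  i = 3 (α = 11): (11−4)(11−2)(11−8)(11−12) = 7·9·3·(−1) = −189 ≡ 6, so v_3 = 6^{−1} = 11 (mod 13).
  i = 4 (α = 8): (8−4)(8−2)(8−11)(8−12) = 4·6·(−3)·(−4) = 288 ≡ 2, so v_4 = 2^{−1} = 7 (mod 13).
  i = 5 (α = 12): (12−4)(12−2)(12−11)(12−8) = 8·10·1·4 = 320 ≡ 8, so v_5 = 8^{−1} = 5 (mod 13).
  v = [2, 1, 11, 7, 5].
Step 2: syndromes of r = [0, 10, 10, 6, 12] (all sums mod 13).
  S_0 = Σ v_i r_i = 2·0 + 1·10 + 11·10 + 7·6 + 5·12 = 222 ≡ 1.
  S_1 = Σ v_i α_i r_i = 2·4·0 + 1·2·10 + 11·11·10 + 7·8·6 + 5·12·12 = 2286 ≡ 11.
  α_i^2 mod 13 = [3, 4, 4, 12, 1].
  S_2 = Σ v_i α_i^2 r_i = 2·3·0 + 1·4·10 + 11·4·10 + 7·12·6 + 5·1·12 = 1044 ≡ 4.
  S = (1, 11, 4) ≠ 0, so r is not a codeword (an error is present).
Step 3: locate the error. For a single error e at position i, S_ℓ = v_i·e·α_i^ℓ, so α_err = S_1/S_0.
  S_0^{−1} = 1^{−1} = 1 (mod 13), so α_err = 11·1 = 11 ≡ 11 = α_3. Error position i = 3.
  Consistency check: S_2/S_1 = 4·6 = 24 ≡ 11 = α_err ✓ (single-error assumption holds).
Step 4: error magnitude e = S_0/v_3 = S_0·∏_{j≠3}(α_3 − α_j) = 1·6 = 6 ≡ 6 (mod 13).
Step 5: correct position 3: c_3 = r_3 − e = 10 − 6 ≡ 4 (mod 13). Hence c = [0, 10, 4, 6, 12].
  Check: interpolating c through the α_i gives m(x) = 7 + 8·x (degree < 2) with m(α_i) = c_i for every i, so c is indeed a codeword.


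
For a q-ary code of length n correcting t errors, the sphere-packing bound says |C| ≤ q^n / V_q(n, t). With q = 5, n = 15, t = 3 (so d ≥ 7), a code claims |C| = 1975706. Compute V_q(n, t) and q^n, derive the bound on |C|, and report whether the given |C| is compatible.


V_q(n, t) = 30861, q^n = 30517578125, Hamming bound = 988871, |C| = 1975706 > bound (violated).

Step 1: Compute V_q(n, t) = Σ_{j=0}^3 C(n, j) (q−1)^j.
  j = 0: C(15,0)·(4)^0 = 1·1 = 1.
  j = 1: C(15,1)·(4)^1 = 15·4 = 60.
  j = 2: C(15,2)·(4)^2 = 105·16 = 1680.
  j = 3: C(15,3)·(4)^3 = 455·64 = 29120.
  V_q(n, t) = 1 + 60 + 1680 + 29120 = 30861.
Step 2: q^n = 5^15 = 30517578125.
Step 3: Hamming bound ⌊q^n / V_q(n,t)⌋ = ⌊30517578125/30861⌋ = 988871.
Step 4: Compare |C| = 1975706 to 988871: violated.
The claimed |C| lies above the Hamming bound, so no 5-ary code of length 15 with d ≥ 7 can have 1975706 codewords.


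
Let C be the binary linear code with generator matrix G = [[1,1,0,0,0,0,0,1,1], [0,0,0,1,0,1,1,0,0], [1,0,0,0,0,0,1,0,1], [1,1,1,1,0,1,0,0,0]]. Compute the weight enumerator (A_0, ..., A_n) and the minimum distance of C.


Weight distribution: A_0 = 1, A_3 = 5, A_4 = 5, A_5 = 2, A_6 = 2, A_7 = 1. Minimum distance d = 3.

Enumerate all 2^4 = 16 messages m ∈ F_2^4.
For each, compute codeword c = mG in F_2^9, then tally its weight.
  m = 0000 → c = 000000000, weight = 0.
  m = 1000 → c = 110000011, weight = 4.
  m = 0100 → c = 000101100, weight = 3.
  m = 1100 → c = 110101111, weight = 7.
  m = 0010 → c = 100000101, weight = 3.
  m = 1010 → c = 010000110, weight = 3.
  m = 0110 → c = 100101001, weight = 4.
  m = 1110 → c = 010101010, weight = 4.
  m = 0001 → c = 111101000, weight = 5.
  m = 1001 → c = 001101011, weight = 5.
  m = 0101 → c = 111000100, weight = 4.
  m = 1101 → c = 001000111, weight = 4.
  m = 0011 → c = 011101101, weight = 6.
  m = 1011 → c = 101101110, weight = 6.
  m = 0111 → c = 011000001, weight = 3.
  m = 1111 → c = 101000010, weight = 3.
Tally weights:
  weight 0: 1 codewords.
  weight 3: 5 codewords.
  weight 4: 5 codewords.
  weight 5: 2 codewords.
  weight 6: 2 codewords.
  weight 7: 1 codewords.
Minimum distance d = smallest w > 0 with A_w > 0 = 3.
Sanity: Σ A_w = 16 = 2^4 = 16 ✓.


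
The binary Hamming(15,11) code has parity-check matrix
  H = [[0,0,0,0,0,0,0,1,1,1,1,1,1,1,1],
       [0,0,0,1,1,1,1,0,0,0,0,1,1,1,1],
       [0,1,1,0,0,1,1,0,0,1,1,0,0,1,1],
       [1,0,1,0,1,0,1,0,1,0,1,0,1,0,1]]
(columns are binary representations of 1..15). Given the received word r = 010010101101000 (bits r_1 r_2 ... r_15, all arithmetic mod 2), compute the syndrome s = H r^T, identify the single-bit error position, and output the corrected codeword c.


s = (1, 1, 1, 1)^T, error position = 15, corrected codeword c = 010010101101001

Compute s = H r^T mod 2 one row at a time:
  s_1 = 0 + 1 + 1 + 0 + 1 + 0 + 0 + 0 = 3 ≡ 1 (mod 2).
  s_2 = 0 + 1 + 0 + 1 + 1 + 0 + 0 + 0 = 3 ≡ 1 (mod 2).
  s_3 = 1 + 0 + 0 + 1 + 1 + 0 + 0 + 0 = 3 ≡ 1 (mod 2).
  s_4 = 0 + 0 + 1 + 1 + 1 + 0 + 0 + 0 = 3 ≡ 1 (mod 2).
s = (1, 1, 1, 1)^T — this equals column 15 of H (binary 1111), so error is at position 15.
Correct: flip bit 15 of r = 010010101101000 to get c = 010010101101001.


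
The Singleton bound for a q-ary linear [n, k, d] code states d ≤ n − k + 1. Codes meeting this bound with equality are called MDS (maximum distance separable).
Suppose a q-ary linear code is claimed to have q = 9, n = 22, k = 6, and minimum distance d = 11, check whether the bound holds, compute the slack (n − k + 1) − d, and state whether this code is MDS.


Singleton RHS = n − k + 1 = 17, slack = 6, bound satisfied, not MDS.

Singleton bound: d ≤ n − k + 1.
Here n = 22, k = 6, so n − k + 1 = 17.
Given d = 11, check d ≤ 17: YES.
Slack = (n − k + 1) − d = 6.
The code is NOT MDS (slack = 6 > 0).
Description: the claimed parameters are [22, 6, 11]_9; such a code would be non-MDS.
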